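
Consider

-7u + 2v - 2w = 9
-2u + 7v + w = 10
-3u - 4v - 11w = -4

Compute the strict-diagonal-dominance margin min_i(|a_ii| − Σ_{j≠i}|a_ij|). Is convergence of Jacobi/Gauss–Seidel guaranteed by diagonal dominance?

row 1: |-7| − (2+2) = 3
row 2: |7| − (2+1) = 4
row 3: |-11| − (3+4) = 4
minimum over rows = 3 → strictly diagonally dominant (convergence guaranteed)

3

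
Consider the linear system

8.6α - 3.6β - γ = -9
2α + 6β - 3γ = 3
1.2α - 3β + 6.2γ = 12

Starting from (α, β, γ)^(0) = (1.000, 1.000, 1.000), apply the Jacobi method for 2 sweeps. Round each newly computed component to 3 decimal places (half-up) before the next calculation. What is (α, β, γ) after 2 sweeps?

Iteration 1:
  α = (-9 - (-3.6)·1.000 - (-1)·1.000) / (8.6) = -0.512
  β = (3 - (2)·1.000 - (-3)·1.000) / (6) = 0.667
  γ = (12 - (1.2)·1.000 - (-3)·1.000) / (6.2) = 2.226
Iteration 2:
  α = (-9 - (-3.6)·0.667 - (-1)·2.226) / (8.6) = -0.508
  β = (3 - (2)·-0.512 - (-3)·2.226) / (6) = 1.784
  γ = (12 - (1.2)·-0.512 - (-3)·0.667) / (6.2) = 2.357

(-0.508, 1.784, 2.357)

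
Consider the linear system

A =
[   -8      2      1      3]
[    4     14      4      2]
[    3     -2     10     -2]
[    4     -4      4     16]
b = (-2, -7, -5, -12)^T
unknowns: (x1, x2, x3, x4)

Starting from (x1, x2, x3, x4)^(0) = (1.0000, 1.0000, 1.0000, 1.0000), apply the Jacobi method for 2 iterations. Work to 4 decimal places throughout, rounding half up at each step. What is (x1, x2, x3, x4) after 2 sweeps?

(-0.4786, -0.5286, -1.2429, -1.2036)

Iteration 1:
  x1 = (-2 - (2)·1.0000 - (1)·1.0000 - (3)·1.0000) / (-8) = 1.0000
  x2 = (-7 - (4)·1.0000 - (4)·1.0000 - (2)·1.0000) / (14) = -1.2143
  x3 = (-5 - (3)·1.0000 - (-2)·1.0000 - (-2)·1.0000) / (10) = -0.4000
  x4 = (-12 - (4)·1.0000 - (-4)·1.0000 - (4)·1.0000) / (16) = -1.0000
Iteration 2:
  x1 = (-2 - (2)·-1.2143 - (1)·-0.4000 - (3)·-1.0000) / (-8) = -0.4786
  x2 = (-7 - (4)·1.0000 - (4)·-0.4000 - (2)·-1.0000) / (14) = -0.5286
  x3 = (-5 - (3)·1.0000 - (-2)·-1.2143 - (-2)·-1.0000) / (10) = -1.2429
  x4 = (-12 - (4)·1.0000 - (-4)·-1.2143 - (4)·-0.4000) / (16) = -1.2036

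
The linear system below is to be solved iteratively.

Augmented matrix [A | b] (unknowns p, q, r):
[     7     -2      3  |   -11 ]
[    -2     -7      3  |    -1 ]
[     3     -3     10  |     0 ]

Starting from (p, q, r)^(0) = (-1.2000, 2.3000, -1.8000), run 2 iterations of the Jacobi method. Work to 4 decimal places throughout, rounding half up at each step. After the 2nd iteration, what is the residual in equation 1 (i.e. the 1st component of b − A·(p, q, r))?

Iteration 1:
  p = (-11 - (-2)·2.3000 - (3)·-1.8000) / (7) = -0.1429
  q = (-1 - (-2)·-1.2000 - (3)·-1.8000) / (-7) = -0.2857
  r = (0 - (3)·-1.2000 - (-3)·2.3000) / (10) = 1.0500
Iteration 2:
  p = (-11 - (-2)·-0.2857 - (3)·1.0500) / (7) = -2.1031
  q = (-1 - (-2)·-0.1429 - (3)·1.0500) / (-7) = 0.6337
  r = (0 - (3)·-0.1429 - (-3)·-0.2857) / (10) = -0.0428
Residual b − A·x = (5.1175, -0.6419, 8.6384)

5.1175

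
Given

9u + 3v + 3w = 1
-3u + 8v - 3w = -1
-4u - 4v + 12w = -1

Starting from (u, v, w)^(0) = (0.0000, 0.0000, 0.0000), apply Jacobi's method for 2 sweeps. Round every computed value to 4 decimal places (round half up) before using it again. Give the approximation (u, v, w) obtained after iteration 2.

Iteration 1:
  u = (1 - (3)·0.0000 - (3)·0.0000) / (9) = 0.1111
  v = (-1 - (-3)·0.0000 - (-3)·0.0000) / (8) = -0.1250
  w = (-1 - (-4)·0.0000 - (-4)·0.0000) / (12) = -0.0833
Iteration 2:
  u = (1 - (3)·-0.1250 - (3)·-0.0833) / (9) = 0.1805
  v = (-1 - (-3)·0.1111 - (-3)·-0.0833) / (8) = -0.1146
  w = (-1 - (-4)·0.1111 - (-4)·-0.1250) / (12) = -0.0880

(0.1805, -0.1146, -0.0880)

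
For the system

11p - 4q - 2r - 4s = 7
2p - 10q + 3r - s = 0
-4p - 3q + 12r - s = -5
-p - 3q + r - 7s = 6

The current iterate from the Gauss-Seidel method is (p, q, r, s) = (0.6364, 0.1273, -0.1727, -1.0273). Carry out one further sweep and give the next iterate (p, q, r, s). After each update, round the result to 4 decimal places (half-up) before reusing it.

(0.2777, 0.1065, -0.3831, -0.9972)

One sweep:
  p = (7 - (-4)·0.1273 - (-2)·-0.1727 - (-4)·-1.0273) / (11) = 0.2777
  q = (0 - (2)·0.2777 - (3)·-0.1727 - (-1)·-1.0273) / (-10) = 0.1065
  r = (-5 - (-4)·0.2777 - (-3)·0.1065 - (-1)·-1.0273) / (12) = -0.3831
  s = (6 - (-1)·0.2777 - (-3)·0.1065 - (1)·-0.3831) / (-7) = -0.9972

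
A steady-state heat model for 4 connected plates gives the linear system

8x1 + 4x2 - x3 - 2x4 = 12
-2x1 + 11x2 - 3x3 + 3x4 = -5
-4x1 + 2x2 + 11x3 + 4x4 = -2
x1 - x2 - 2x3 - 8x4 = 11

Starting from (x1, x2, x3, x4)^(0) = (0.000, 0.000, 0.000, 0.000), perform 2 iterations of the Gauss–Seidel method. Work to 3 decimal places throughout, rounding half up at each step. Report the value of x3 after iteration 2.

0.716

Iteration 1:
  x1 = (12 - (4)·0.000 - (-1)·0.000 - (-2)·0.000) / (8) = 1.500
  x2 = (-5 - (-2)·1.500 - (-3)·0.000 - (3)·0.000) / (11) = -0.182
  x3 = (-2 - (-4)·1.500 - (2)·-0.182 - (4)·0.000) / (11) = 0.397
  x4 = (11 - (1)·1.500 - (-1)·-0.182 - (-2)·0.397) / (-8) = -1.264
Iteration 2:
  x1 = (12 - (4)·-0.182 - (-1)·0.397 - (-2)·-1.264) / (8) = 1.325
  x2 = (-5 - (-2)·1.325 - (-3)·0.397 - (3)·-1.264) / (11) = 0.239
  x3 = (-2 - (-4)·1.325 - (2)·0.239 - (4)·-1.264) / (11) = 0.716
  x4 = (11 - (1)·1.325 - (-1)·0.239 - (-2)·0.716) / (-8) = -1.418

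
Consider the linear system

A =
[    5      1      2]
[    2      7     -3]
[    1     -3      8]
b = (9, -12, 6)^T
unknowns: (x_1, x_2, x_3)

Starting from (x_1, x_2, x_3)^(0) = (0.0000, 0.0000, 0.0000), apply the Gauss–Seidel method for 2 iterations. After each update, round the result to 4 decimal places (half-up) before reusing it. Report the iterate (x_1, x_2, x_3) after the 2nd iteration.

Iteration 1:
  x_1 = (9 - (1)·0.0000 - (2)·0.0000) / (5) = 1.8000
  x_2 = (-12 - (2)·1.8000 - (-3)·0.0000) / (7) = -2.2286
  x_3 = (6 - (1)·1.8000 - (-3)·-2.2286) / (8) = -0.3107
Iteration 2:
  x_1 = (9 - (1)·-2.2286 - (2)·-0.3107) / (5) = 2.3700
  x_2 = (-12 - (2)·2.3700 - (-3)·-0.3107) / (7) = -2.5246
  x_3 = (6 - (1)·2.3700 - (-3)·-2.5246) / (8) = -0.4930

(2.3700, -2.5246, -0.4930)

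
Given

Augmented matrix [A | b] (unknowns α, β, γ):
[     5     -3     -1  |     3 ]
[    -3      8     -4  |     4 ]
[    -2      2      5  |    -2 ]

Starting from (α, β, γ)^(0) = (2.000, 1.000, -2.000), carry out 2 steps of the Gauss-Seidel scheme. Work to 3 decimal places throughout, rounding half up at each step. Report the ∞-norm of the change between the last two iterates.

Iteration 1:
  α = (3 - (-3)·1.000 - (-1)·-2.000) / (5) = 0.800
  β = (4 - (-3)·0.800 - (-4)·-2.000) / (8) = -0.200
  γ = (-2 - (-2)·0.800 - (2)·-0.200) / (5) = 0.000
Iteration 2:
  α = (3 - (-3)·-0.200 - (-1)·0.000) / (5) = 0.480
  β = (4 - (-3)·0.480 - (-4)·0.000) / (8) = 0.680
  γ = (-2 - (-2)·0.480 - (2)·0.680) / (5) = -0.480
Change: (-0.320, 0.880, -0.480) → max |·| = 0.880

0.880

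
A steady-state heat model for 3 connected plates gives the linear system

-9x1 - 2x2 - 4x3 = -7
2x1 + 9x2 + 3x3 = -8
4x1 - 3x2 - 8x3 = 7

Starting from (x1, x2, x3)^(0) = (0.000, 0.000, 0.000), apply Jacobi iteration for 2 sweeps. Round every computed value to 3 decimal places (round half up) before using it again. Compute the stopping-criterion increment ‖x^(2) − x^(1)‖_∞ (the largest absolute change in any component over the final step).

0.722

Iteration 1:
  x1 = (-7 - (-2)·0.000 - (-4)·0.000) / (-9) = 0.778
  x2 = (-8 - (2)·0.000 - (3)·0.000) / (9) = -0.889
  x3 = (7 - (4)·0.000 - (-3)·0.000) / (-8) = -0.875
Iteration 2:
  x1 = (-7 - (-2)·-0.889 - (-4)·-0.875) / (-9) = 1.364
  x2 = (-8 - (2)·0.778 - (3)·-0.875) / (9) = -0.770
  x3 = (7 - (4)·0.778 - (-3)·-0.889) / (-8) = -0.153
Change: (0.586, 0.119, 0.722) → max |·| = 0.722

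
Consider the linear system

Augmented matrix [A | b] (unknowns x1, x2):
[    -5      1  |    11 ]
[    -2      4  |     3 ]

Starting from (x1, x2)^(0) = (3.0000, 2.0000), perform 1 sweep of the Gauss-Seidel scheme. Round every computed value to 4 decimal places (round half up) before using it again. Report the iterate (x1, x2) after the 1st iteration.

(-1.8000, -0.1500)

Iteration 1:
  x1 = (11 - (1)·2.0000) / (-5) = -1.8000
  x2 = (3 - (-2)·-1.8000) / (4) = -0.1500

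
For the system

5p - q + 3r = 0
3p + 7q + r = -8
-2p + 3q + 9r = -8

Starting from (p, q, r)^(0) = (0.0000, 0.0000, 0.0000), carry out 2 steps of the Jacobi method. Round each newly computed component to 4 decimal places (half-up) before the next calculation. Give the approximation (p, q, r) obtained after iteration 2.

(0.3048, -1.0159, -0.5079)

Iteration 1:
  p = (0 - (-1)·0.0000 - (3)·0.0000) / (5) = 0.0000
  q = (-8 - (3)·0.0000 - (1)·0.0000) / (7) = -1.1429
  r = (-8 - (-2)·0.0000 - (3)·0.0000) / (9) = -0.8889
Iteration 2:
  p = (0 - (-1)·-1.1429 - (3)·-0.8889) / (5) = 0.3048
  q = (-8 - (3)·0.0000 - (1)·-0.8889) / (7) = -1.0159
  r = (-8 - (-2)·0.0000 - (3)·-1.1429) / (9) = -0.5079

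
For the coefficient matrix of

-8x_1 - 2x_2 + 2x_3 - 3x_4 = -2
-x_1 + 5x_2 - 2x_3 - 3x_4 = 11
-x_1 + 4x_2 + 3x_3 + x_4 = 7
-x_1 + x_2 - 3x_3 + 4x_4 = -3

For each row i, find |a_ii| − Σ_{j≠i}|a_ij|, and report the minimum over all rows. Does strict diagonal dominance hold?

row 1: |-8| − (2+2+3) = 1
row 2: |5| − (1+2+3) = -1
row 3: |3| − (1+4+1) = -3
row 4: |4| − (1+1+3) = -1
minimum over rows = -3 → not strictly diagonally dominant

-3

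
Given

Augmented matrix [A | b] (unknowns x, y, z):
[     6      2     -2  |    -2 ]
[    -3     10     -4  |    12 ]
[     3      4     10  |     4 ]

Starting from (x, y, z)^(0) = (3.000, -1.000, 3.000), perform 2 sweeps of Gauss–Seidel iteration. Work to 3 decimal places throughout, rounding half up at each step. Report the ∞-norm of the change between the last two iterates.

2.560

Iteration 1:
  x = (-2 - (2)·-1.000 - (-2)·3.000) / (6) = 1.000
  y = (12 - (-3)·1.000 - (-4)·3.000) / (10) = 2.700
  z = (4 - (3)·1.000 - (4)·2.700) / (10) = -0.980
Iteration 2:
  x = (-2 - (2)·2.700 - (-2)·-0.980) / (6) = -1.560
  y = (12 - (-3)·-1.560 - (-4)·-0.980) / (10) = 0.340
  z = (4 - (3)·-1.560 - (4)·0.340) / (10) = 0.732
Change: (-2.560, -2.360, 1.712) → max |·| = 2.560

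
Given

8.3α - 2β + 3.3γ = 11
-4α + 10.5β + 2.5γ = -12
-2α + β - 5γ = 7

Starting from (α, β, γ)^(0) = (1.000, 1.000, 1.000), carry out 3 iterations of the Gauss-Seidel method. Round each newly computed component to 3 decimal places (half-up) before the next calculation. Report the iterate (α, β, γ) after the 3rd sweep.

(2.199, 0.207, -2.238)

Iteration 1:
  α = (11 - (-2)·1.000 - (3.3)·1.000) / (8.3) = 1.169
  β = (-12 - (-4)·1.169 - (2.5)·1.000) / (10.5) = -0.936
  γ = (7 - (-2)·1.169 - (1)·-0.936) / (-5) = -2.055
Iteration 2:
  α = (11 - (-2)·-0.936 - (3.3)·-2.055) / (8.3) = 1.917
  β = (-12 - (-4)·1.917 - (2.5)·-2.055) / (10.5) = 0.077
  γ = (7 - (-2)·1.917 - (1)·0.077) / (-5) = -2.151
Iteration 3:
  α = (11 - (-2)·0.077 - (3.3)·-2.151) / (8.3) = 2.199
  β = (-12 - (-4)·2.199 - (2.5)·-2.151) / (10.5) = 0.207
  γ = (7 - (-2)·2.199 - (1)·0.207) / (-5) = -2.238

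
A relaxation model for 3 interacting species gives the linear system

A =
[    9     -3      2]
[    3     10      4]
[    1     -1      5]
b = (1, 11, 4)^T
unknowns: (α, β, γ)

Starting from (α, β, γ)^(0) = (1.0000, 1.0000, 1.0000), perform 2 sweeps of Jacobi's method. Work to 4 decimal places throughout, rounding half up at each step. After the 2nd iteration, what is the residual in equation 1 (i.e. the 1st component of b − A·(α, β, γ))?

Iteration 1:
  α = (1 - (-3)·1.0000 - (2)·1.0000) / (9) = 0.2222
  β = (11 - (3)·1.0000 - (4)·1.0000) / (10) = 0.4000
  γ = (4 - (1)·1.0000 - (-1)·1.0000) / (5) = 0.8000
Iteration 2:
  α = (1 - (-3)·0.4000 - (2)·0.8000) / (9) = 0.0667
  β = (11 - (3)·0.2222 - (4)·0.8000) / (10) = 0.7133
  γ = (4 - (1)·0.2222 - (-1)·0.4000) / (5) = 0.8356
Residual b − A·x = (0.8684, 0.3245, 0.4686)

0.8684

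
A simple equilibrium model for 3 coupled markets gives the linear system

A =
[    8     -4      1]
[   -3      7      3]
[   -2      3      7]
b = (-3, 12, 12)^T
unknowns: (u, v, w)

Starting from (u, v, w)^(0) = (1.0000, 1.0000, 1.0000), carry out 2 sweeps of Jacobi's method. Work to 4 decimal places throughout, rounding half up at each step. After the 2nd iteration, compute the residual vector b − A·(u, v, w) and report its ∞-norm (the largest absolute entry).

2.6327

Iteration 1:
  u = (-3 - (-4)·1.0000 - (1)·1.0000) / (8) = 0.0000
  v = (12 - (-3)·1.0000 - (3)·1.0000) / (7) = 1.7143
  w = (12 - (-2)·1.0000 - (3)·1.0000) / (7) = 1.5714
Iteration 2:
  u = (-3 - (-4)·1.7143 - (1)·1.5714) / (8) = 0.2857
  v = (12 - (-3)·0.0000 - (3)·1.5714) / (7) = 1.0408
  w = (12 - (-2)·0.0000 - (3)·1.7143) / (7) = 0.9796
Residual b − A·x = (-2.1020, 2.6327, 2.5918); ∞-norm = 2.6327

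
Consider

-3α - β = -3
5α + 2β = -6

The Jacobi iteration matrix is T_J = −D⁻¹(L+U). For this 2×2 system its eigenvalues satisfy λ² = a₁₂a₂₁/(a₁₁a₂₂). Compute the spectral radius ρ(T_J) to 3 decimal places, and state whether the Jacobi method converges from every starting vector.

a₁₂a₂₁/(a₁₁a₂₂) = (-1)·(5) / ((-3)·(2)) = 0.833333
ρ = √|0.833333| = √0.833333 = 0.913
ρ < 1, so Jacobi converges

0.913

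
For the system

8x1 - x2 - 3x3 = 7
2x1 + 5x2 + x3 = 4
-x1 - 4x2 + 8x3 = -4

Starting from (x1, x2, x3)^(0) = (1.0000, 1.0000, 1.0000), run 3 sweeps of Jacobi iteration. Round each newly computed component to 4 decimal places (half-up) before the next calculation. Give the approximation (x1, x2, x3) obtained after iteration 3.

Iteration 1:
  x1 = (7 - (-1)·1.0000 - (-3)·1.0000) / (8) = 1.3750
  x2 = (4 - (2)·1.0000 - (1)·1.0000) / (5) = 0.2000
  x3 = (-4 - (-1)·1.0000 - (-4)·1.0000) / (8) = 0.1250
Iteration 2:
  x1 = (7 - (-1)·0.2000 - (-3)·0.1250) / (8) = 0.9469
  x2 = (4 - (2)·1.3750 - (1)·0.1250) / (5) = 0.2250
  x3 = (-4 - (-1)·1.3750 - (-4)·0.2000) / (8) = -0.2281
Iteration 3:
  x1 = (7 - (-1)·0.2250 - (-3)·-0.2281) / (8) = 0.8176
  x2 = (4 - (2)·0.9469 - (1)·-0.2281) / (5) = 0.4669
  x3 = (-4 - (-1)·0.9469 - (-4)·0.2250) / (8) = -0.2691

(0.8176, 0.4669, -0.2691)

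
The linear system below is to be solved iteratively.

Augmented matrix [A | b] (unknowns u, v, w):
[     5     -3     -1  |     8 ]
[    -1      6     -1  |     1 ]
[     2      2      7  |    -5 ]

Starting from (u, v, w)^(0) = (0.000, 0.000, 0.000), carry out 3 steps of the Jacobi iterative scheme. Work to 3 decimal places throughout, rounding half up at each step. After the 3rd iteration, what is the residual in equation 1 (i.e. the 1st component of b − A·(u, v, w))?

Iteration 1:
  u = (8 - (-3)·0.000 - (-1)·0.000) / (5) = 1.600
  v = (1 - (-1)·0.000 - (-1)·0.000) / (6) = 0.167
  w = (-5 - (2)·0.000 - (2)·0.000) / (7) = -0.714
Iteration 2:
  u = (8 - (-3)·0.167 - (-1)·-0.714) / (5) = 1.557
  v = (1 - (-1)·1.600 - (-1)·-0.714) / (6) = 0.314
  w = (-5 - (2)·1.600 - (2)·0.167) / (7) = -1.219
Iteration 3:
  u = (8 - (-3)·0.314 - (-1)·-1.219) / (5) = 1.545
  v = (1 - (-1)·1.557 - (-1)·-1.219) / (6) = 0.223
  w = (-5 - (2)·1.557 - (2)·0.314) / (7) = -1.249
Residual b − A·x = (-0.305, -0.042, 0.207)

-0.305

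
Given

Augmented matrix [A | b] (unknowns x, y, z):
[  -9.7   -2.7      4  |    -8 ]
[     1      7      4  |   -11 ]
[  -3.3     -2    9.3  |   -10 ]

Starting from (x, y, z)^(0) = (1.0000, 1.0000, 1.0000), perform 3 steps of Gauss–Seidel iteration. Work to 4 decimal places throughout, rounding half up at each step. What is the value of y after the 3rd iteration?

Iteration 1:
  x = (-8 - (-2.7)·1.0000 - (4)·1.0000) / (-9.7) = 0.9588
  y = (-11 - (1)·0.9588 - (4)·1.0000) / (7) = -2.2798
  z = (-10 - (-3.3)·0.9588 - (-2)·-2.2798) / (9.3) = -1.2253
Iteration 2:
  x = (-8 - (-2.7)·-2.2798 - (4)·-1.2253) / (-9.7) = 0.9540
  y = (-11 - (1)·0.9540 - (4)·-1.2253) / (7) = -1.0075
  z = (-10 - (-3.3)·0.9540 - (-2)·-1.0075) / (9.3) = -0.9534
Iteration 3:
  x = (-8 - (-2.7)·-1.0075 - (4)·-0.9534) / (-9.7) = 0.7120
  y = (-11 - (1)·0.7120 - (4)·-0.9534) / (7) = -1.1283
  z = (-10 - (-3.3)·0.7120 - (-2)·-1.1283) / (9.3) = -1.0653

-1.1283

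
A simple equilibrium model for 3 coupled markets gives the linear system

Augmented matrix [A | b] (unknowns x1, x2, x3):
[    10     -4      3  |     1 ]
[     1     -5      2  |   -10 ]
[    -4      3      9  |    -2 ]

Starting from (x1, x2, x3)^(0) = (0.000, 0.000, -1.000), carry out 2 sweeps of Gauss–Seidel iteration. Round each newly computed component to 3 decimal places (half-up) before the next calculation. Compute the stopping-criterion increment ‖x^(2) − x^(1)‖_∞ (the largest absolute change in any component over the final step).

0.553

Iteration 1:
  x1 = (1 - (-4)·0.000 - (3)·-1.000) / (10) = 0.400
  x2 = (-10 - (1)·0.400 - (2)·-1.000) / (-5) = 1.680
  x3 = (-2 - (-4)·0.400 - (3)·1.680) / (9) = -0.604
Iteration 2:
  x1 = (1 - (-4)·1.680 - (3)·-0.604) / (10) = 0.953
  x2 = (-10 - (1)·0.953 - (2)·-0.604) / (-5) = 1.949
  x3 = (-2 - (-4)·0.953 - (3)·1.949) / (9) = -0.448
Change: (0.553, 0.269, 0.156) → max |·| = 0.553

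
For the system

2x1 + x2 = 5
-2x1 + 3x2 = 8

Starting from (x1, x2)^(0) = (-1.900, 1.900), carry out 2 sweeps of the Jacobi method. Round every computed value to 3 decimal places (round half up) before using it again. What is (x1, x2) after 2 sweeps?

Iteration 1:
  x1 = (5 - (1)·1.900) / (2) = 1.550
  x2 = (8 - (-2)·-1.900) / (3) = 1.400
Iteration 2:
  x1 = (5 - (1)·1.400) / (2) = 1.800
  x2 = (8 - (-2)·1.550) / (3) = 3.700

(1.800, 3.700)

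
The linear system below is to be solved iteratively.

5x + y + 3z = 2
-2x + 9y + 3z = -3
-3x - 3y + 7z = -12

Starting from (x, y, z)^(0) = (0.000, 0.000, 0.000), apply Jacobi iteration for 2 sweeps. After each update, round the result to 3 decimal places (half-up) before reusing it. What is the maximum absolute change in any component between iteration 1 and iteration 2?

Iteration 1:
  x = (2 - (1)·0.000 - (3)·0.000) / (5) = 0.400
  y = (-3 - (-2)·0.000 - (3)·0.000) / (9) = -0.333
  z = (-12 - (-3)·0.000 - (-3)·0.000) / (7) = -1.714
Iteration 2:
  x = (2 - (1)·-0.333 - (3)·-1.714) / (5) = 1.495
  y = (-3 - (-2)·0.400 - (3)·-1.714) / (9) = 0.327
  z = (-12 - (-3)·0.400 - (-3)·-0.333) / (7) = -1.686
Change: (1.095, 0.660, 0.028) → max |·| = 1.095

1.095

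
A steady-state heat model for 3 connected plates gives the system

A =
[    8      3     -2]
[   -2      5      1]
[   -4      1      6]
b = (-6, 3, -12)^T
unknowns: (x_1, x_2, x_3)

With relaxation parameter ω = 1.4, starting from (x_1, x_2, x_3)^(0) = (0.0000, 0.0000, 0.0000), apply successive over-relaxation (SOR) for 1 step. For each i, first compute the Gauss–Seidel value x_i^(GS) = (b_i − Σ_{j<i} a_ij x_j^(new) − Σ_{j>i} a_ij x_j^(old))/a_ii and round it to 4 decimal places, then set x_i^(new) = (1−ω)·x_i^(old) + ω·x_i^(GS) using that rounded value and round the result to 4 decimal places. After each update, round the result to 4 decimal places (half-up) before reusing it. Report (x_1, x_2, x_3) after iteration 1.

(-1.0500, 0.2520, -3.8388)

Iteration 1:
  x_1: GS value = (-6 - (3)·0.0000 - (-2)·0.0000) / (8) = -0.7500;  x_1 ← (1−ω)·0.0000 + ω·-0.7500 = -1.0500
  x_2: GS value = (3 - (-2)·-1.0500 - (1)·0.0000) / (5) = 0.1800;  x_2 ← (1−ω)·0.0000 + ω·0.1800 = 0.2520
  x_3: GS value = (-12 - (-4)·-1.0500 - (1)·0.2520) / (6) = -2.7420;  x_3 ← (1−ω)·0.0000 + ω·-2.7420 = -3.8388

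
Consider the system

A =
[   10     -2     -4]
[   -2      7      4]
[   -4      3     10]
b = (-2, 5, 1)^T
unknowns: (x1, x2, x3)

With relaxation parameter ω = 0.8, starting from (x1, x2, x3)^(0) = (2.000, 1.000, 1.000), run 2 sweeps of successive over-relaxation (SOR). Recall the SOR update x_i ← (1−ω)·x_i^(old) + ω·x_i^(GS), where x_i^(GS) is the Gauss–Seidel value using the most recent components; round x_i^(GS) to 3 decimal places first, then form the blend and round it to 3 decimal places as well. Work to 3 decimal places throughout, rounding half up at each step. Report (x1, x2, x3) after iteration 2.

Iteration 1:
  x1: GS value = (-2 - (-2)·1.000 - (-4)·1.000) / (10) = 0.400;  x1 ← (1−ω)·2.000 + ω·0.400 = 0.720
  x2: GS value = (5 - (-2)·0.720 - (4)·1.000) / (7) = 0.349;  x2 ← (1−ω)·1.000 + ω·0.349 = 0.479
  x3: GS value = (1 - (-4)·0.720 - (3)·0.479) / (10) = 0.244;  x3 ← (1−ω)·1.000 + ω·0.244 = 0.395
Iteration 2:
  x1: GS value = (-2 - (-2)·0.479 - (-4)·0.395) / (10) = 0.054;  x1 ← (1−ω)·0.720 + ω·0.054 = 0.187
  x2: GS value = (5 - (-2)·0.187 - (4)·0.395) / (7) = 0.542;  x2 ← (1−ω)·0.479 + ω·0.542 = 0.529
  x3: GS value = (1 - (-4)·0.187 - (3)·0.529) / (10) = 0.016;  x3 ← (1−ω)·0.395 + ω·0.016 = 0.092

(0.187, 0.529, 0.092)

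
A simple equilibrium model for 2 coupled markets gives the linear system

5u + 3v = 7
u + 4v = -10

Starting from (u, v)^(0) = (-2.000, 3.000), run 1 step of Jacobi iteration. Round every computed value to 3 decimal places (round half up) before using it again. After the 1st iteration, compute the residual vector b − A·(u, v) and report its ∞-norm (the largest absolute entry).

Iteration 1:
  u = (7 - (3)·3.000) / (5) = -0.400
  v = (-10 - (1)·-2.000) / (4) = -2.000
Residual b − A·x = (15.000, -1.600); ∞-norm = 15.000

15.000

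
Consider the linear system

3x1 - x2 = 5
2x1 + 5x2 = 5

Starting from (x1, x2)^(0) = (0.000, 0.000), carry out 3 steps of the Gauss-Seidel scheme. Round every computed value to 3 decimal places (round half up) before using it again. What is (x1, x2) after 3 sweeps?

(1.763, 0.295)

Iteration 1:
  x1 = (5 - (-1)·0.000) / (3) = 1.667
  x2 = (5 - (2)·1.667) / (5) = 0.333
Iteration 2:
  x1 = (5 - (-1)·0.333) / (3) = 1.778
  x2 = (5 - (2)·1.778) / (5) = 0.289
Iteration 3:
  x1 = (5 - (-1)·0.289) / (3) = 1.763
  x2 = (5 - (2)·1.763) / (5) = 0.295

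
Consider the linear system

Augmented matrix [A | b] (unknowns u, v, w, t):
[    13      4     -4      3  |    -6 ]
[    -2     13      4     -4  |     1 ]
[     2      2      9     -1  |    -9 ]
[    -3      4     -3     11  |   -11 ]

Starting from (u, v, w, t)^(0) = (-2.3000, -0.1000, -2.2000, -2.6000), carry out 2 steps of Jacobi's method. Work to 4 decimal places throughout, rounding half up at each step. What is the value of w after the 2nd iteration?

Iteration 1:
  u = (-6 - (4)·-0.1000 - (-4)·-2.2000 - (3)·-2.6000) / (13) = -0.5077
  v = (1 - (-2)·-2.3000 - (4)·-2.2000 - (-4)·-2.6000) / (13) = -0.4000
  w = (-9 - (2)·-2.3000 - (2)·-0.1000 - (-1)·-2.6000) / (9) = -0.7556
  t = (-11 - (-3)·-2.3000 - (4)·-0.1000 - (-3)·-2.2000) / (11) = -2.1909
Iteration 2:
  u = (-6 - (4)·-0.4000 - (-4)·-0.7556 - (3)·-2.1909) / (13) = -0.0654
  v = (1 - (-2)·-0.5077 - (4)·-0.7556 - (-4)·-2.1909) / (13) = -0.4428
  w = (-9 - (2)·-0.5077 - (2)·-0.4000 - (-1)·-2.1909) / (9) = -1.0417
  t = (-11 - (-3)·-0.5077 - (4)·-0.4000 - (-3)·-0.7556) / (11) = -1.1991

-1.0417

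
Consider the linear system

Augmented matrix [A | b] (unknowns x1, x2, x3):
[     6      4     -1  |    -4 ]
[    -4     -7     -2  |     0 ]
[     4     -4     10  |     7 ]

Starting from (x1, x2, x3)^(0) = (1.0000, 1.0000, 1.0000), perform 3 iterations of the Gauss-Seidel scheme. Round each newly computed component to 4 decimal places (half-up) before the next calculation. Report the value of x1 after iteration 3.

-0.5174

Iteration 1:
  x1 = (-4 - (4)·1.0000 - (-1)·1.0000) / (6) = -1.1667
  x2 = (0 - (-4)·-1.1667 - (-2)·1.0000) / (-7) = 0.3810
  x3 = (7 - (4)·-1.1667 - (-4)·0.3810) / (10) = 1.3191
Iteration 2:
  x1 = (-4 - (4)·0.3810 - (-1)·1.3191) / (6) = -0.7008
  x2 = (0 - (-4)·-0.7008 - (-2)·1.3191) / (-7) = 0.0236
  x3 = (7 - (4)·-0.7008 - (-4)·0.0236) / (10) = 0.9898
Iteration 3:
  x1 = (-4 - (4)·0.0236 - (-1)·0.9898) / (6) = -0.5174
  x2 = (0 - (-4)·-0.5174 - (-2)·0.9898) / (-7) = 0.0129
  x3 = (7 - (4)·-0.5174 - (-4)·0.0129) / (10) = 0.9121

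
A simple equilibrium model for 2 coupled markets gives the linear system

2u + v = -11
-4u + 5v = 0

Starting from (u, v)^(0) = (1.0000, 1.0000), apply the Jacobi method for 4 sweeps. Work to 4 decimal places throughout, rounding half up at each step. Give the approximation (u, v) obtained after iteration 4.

Iteration 1:
  u = (-11 - (1)·1.0000) / (2) = -6.0000
  v = (0 - (-4)·1.0000) / (5) = 0.8000
Iteration 2:
  u = (-11 - (1)·0.8000) / (2) = -5.9000
  v = (0 - (-4)·-6.0000) / (5) = -4.8000
Iteration 3:
  u = (-11 - (1)·-4.8000) / (2) = -3.1000
  v = (0 - (-4)·-5.9000) / (5) = -4.7200
Iteration 4:
  u = (-11 - (1)·-4.7200) / (2) = -3.1400
  v = (0 - (-4)·-3.1000) / (5) = -2.4800

(-3.1400, -2.4800)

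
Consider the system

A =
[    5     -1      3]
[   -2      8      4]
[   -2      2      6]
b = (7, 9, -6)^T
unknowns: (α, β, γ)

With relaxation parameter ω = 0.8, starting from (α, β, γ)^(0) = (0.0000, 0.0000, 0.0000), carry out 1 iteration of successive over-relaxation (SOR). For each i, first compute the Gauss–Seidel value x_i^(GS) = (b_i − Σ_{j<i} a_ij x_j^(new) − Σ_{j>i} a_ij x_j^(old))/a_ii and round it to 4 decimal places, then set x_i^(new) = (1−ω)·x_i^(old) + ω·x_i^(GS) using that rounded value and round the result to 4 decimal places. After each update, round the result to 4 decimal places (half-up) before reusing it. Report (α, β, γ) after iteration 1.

(1.1200, 1.1240, -0.8010)

Iteration 1:
  α: GS value = (7 - (-1)·0.0000 - (3)·0.0000) / (5) = 1.4000;  α ← (1−ω)·0.0000 + ω·1.4000 = 1.1200
  β: GS value = (9 - (-2)·1.1200 - (4)·0.0000) / (8) = 1.4050;  β ← (1−ω)·0.0000 + ω·1.4050 = 1.1240
  γ: GS value = (-6 - (-2)·1.1200 - (2)·1.1240) / (6) = -1.0013;  γ ← (1−ω)·0.0000 + ω·-1.0013 = -0.8010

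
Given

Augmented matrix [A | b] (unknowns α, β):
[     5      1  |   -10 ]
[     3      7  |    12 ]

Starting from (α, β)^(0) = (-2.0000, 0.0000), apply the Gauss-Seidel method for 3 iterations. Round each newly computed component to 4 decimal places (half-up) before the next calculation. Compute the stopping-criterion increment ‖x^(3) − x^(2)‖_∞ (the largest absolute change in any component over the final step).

Iteration 1:
  α = (-10 - (1)·0.0000) / (5) = -2.0000
  β = (12 - (3)·-2.0000) / (7) = 2.5714
Iteration 2:
  α = (-10 - (1)·2.5714) / (5) = -2.5143
  β = (12 - (3)·-2.5143) / (7) = 2.7918
Iteration 3:
  α = (-10 - (1)·2.7918) / (5) = -2.5584
  β = (12 - (3)·-2.5584) / (7) = 2.8107
Change: (-0.0441, 0.0189) → max |·| = 0.0441

0.0441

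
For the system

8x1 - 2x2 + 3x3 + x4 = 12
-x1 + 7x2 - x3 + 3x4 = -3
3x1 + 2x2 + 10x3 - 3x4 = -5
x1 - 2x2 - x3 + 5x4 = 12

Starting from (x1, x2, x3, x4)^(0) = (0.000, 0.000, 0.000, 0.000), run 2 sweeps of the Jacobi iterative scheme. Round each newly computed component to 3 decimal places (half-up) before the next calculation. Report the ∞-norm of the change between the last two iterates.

Iteration 1:
  x1 = (12 - (-2)·0.000 - (3)·0.000 - (1)·0.000) / (8) = 1.500
  x2 = (-3 - (-1)·0.000 - (-1)·0.000 - (3)·0.000) / (7) = -0.429
  x3 = (-5 - (3)·0.000 - (2)·0.000 - (-3)·0.000) / (10) = -0.500
  x4 = (12 - (1)·0.000 - (-2)·0.000 - (-1)·0.000) / (5) = 2.400
Iteration 2:
  x1 = (12 - (-2)·-0.429 - (3)·-0.500 - (1)·2.400) / (8) = 1.280
  x2 = (-3 - (-1)·1.500 - (-1)·-0.500 - (3)·2.400) / (7) = -1.314
  x3 = (-5 - (3)·1.500 - (2)·-0.429 - (-3)·2.400) / (10) = -0.144
  x4 = (12 - (1)·1.500 - (-2)·-0.429 - (-1)·-0.500) / (5) = 1.828
Change: (-0.220, -0.885, 0.356, -0.572) → max |·| = 0.885

0.885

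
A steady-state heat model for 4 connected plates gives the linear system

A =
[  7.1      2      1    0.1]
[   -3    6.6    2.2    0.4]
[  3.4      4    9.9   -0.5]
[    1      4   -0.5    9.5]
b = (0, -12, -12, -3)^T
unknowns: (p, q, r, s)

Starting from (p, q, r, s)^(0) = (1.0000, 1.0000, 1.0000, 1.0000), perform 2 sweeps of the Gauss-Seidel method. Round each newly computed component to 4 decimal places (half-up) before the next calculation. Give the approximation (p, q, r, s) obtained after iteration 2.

(0.6739, -1.5443, -0.7821, 0.2223)

Iteration 1:
  p = (0 - (2)·1.0000 - (1)·1.0000 - (0.1)·1.0000) / (7.1) = -0.4366
  q = (-12 - (-3)·-0.4366 - (2.2)·1.0000 - (0.4)·1.0000) / (6.6) = -2.4106
  r = (-12 - (3.4)·-0.4366 - (4)·-2.4106 - (-0.5)·1.0000) / (9.9) = -0.0377
  s = (-3 - (1)·-0.4366 - (4)·-2.4106 - (-0.5)·-0.0377) / (9.5) = 0.7432
Iteration 2:
  p = (0 - (2)·-2.4106 - (1)·-0.0377 - (0.1)·0.7432) / (7.1) = 0.6739
  q = (-12 - (-3)·0.6739 - (2.2)·-0.0377 - (0.4)·0.7432) / (6.6) = -1.5443
  r = (-12 - (3.4)·0.6739 - (4)·-1.5443 - (-0.5)·0.7432) / (9.9) = -0.7821
  s = (-3 - (1)·0.6739 - (4)·-1.5443 - (-0.5)·-0.7821) / (9.5) = 0.2223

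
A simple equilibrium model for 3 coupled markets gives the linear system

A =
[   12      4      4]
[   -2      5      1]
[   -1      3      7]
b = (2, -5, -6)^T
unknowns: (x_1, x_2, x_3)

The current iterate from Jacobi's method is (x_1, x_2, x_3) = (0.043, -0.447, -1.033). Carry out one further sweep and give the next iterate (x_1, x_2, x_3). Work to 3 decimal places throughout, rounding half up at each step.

(0.660, -0.776, -0.659)

One sweep:
  x_1 = (2 - (4)·-0.447 - (4)·-1.033) / (12) = 0.660
  x_2 = (-5 - (-2)·0.043 - (1)·-1.033) / (5) = -0.776
  x_3 = (-6 - (-1)·0.043 - (3)·-0.447) / (7) = -0.659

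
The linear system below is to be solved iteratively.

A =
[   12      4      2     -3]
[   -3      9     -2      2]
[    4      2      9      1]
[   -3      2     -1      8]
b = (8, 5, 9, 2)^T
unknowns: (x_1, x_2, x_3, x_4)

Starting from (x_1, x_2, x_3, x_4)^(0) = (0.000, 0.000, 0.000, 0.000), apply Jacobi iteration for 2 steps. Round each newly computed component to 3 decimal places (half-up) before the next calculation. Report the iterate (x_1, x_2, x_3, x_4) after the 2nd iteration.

(0.377, 0.945, 0.552, 0.486)

Iteration 1:
  x_1 = (8 - (4)·0.000 - (2)·0.000 - (-3)·0.000) / (12) = 0.667
  x_2 = (5 - (-3)·0.000 - (-2)·0.000 - (2)·0.000) / (9) = 0.556
  x_3 = (9 - (4)·0.000 - (2)·0.000 - (1)·0.000) / (9) = 1.000
  x_4 = (2 - (-3)·0.000 - (2)·0.000 - (-1)·0.000) / (8) = 0.250
Iteration 2:
  x_1 = (8 - (4)·0.556 - (2)·1.000 - (-3)·0.250) / (12) = 0.377
  x_2 = (5 - (-3)·0.667 - (-2)·1.000 - (2)·0.250) / (9) = 0.945
  x_3 = (9 - (4)·0.667 - (2)·0.556 - (1)·0.250) / (9) = 0.552
  x_4 = (2 - (-3)·0.667 - (2)·0.556 - (-1)·1.000) / (8) = 0.486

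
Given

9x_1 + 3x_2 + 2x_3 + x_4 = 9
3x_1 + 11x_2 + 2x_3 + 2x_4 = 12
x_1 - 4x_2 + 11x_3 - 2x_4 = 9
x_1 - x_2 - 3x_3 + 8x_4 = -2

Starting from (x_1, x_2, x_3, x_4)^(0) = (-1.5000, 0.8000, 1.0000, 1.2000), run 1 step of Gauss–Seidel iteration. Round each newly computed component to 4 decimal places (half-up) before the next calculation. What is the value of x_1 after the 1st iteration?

Iteration 1:
  x_1 = (9 - (3)·0.8000 - (2)·1.0000 - (1)·1.2000) / (9) = 0.3778
  x_2 = (12 - (3)·0.3778 - (2)·1.0000 - (2)·1.2000) / (11) = 0.5879
  x_3 = (9 - (1)·0.3778 - (-4)·0.5879 - (-2)·1.2000) / (11) = 1.2158
  x_4 = (-2 - (1)·0.3778 - (-1)·0.5879 - (-3)·1.2158) / (8) = 0.2322

0.3778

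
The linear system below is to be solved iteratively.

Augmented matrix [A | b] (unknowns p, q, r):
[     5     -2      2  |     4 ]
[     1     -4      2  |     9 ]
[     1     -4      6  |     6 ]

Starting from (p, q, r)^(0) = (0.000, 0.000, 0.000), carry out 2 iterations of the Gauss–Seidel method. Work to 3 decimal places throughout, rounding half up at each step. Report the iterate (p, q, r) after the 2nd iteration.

Iteration 1:
  p = (4 - (-2)·0.000 - (2)·0.000) / (5) = 0.800
  q = (9 - (1)·0.800 - (2)·0.000) / (-4) = -2.050
  r = (6 - (1)·0.800 - (-4)·-2.050) / (6) = -0.500
Iteration 2:
  p = (4 - (-2)·-2.050 - (2)·-0.500) / (5) = 0.180
  q = (9 - (1)·0.180 - (2)·-0.500) / (-4) = -2.455
  r = (6 - (1)·0.180 - (-4)·-2.455) / (6) = -0.667

(0.180, -2.455, -0.667)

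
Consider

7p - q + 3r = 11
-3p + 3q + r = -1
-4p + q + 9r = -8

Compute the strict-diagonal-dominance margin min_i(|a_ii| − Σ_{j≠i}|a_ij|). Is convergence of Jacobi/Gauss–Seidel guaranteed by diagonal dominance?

-1

row 1: |7| − (1+3) = 3
row 2: |3| − (3+1) = -1
row 3: |9| − (4+1) = 4
minimum over rows = -1 → not strictly diagonally dominant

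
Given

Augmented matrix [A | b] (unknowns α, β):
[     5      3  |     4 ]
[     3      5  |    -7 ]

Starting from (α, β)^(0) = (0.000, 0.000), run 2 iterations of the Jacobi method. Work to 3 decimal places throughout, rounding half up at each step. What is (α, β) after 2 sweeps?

(1.640, -1.880)

Iteration 1:
  α = (4 - (3)·0.000) / (5) = 0.800
  β = (-7 - (3)·0.000) / (5) = -1.400
Iteration 2:
  α = (4 - (3)·-1.400) / (5) = 1.640
  β = (-7 - (3)·0.800) / (5) = -1.880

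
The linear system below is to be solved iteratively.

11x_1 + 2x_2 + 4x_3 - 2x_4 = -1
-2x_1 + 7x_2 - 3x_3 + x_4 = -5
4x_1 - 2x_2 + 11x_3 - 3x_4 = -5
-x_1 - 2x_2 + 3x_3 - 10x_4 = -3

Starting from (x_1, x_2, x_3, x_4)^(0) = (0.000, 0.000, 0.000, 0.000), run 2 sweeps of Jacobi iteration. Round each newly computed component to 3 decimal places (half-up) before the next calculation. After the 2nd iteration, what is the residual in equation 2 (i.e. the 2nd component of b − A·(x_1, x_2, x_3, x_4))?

0.642

Iteration 1:
  x_1 = (-1 - (2)·0.000 - (4)·0.000 - (-2)·0.000) / (11) = -0.091
  x_2 = (-5 - (-2)·0.000 - (-3)·0.000 - (1)·0.000) / (7) = -0.714
  x_3 = (-5 - (4)·0.000 - (-2)·0.000 - (-3)·0.000) / (11) = -0.455
  x_4 = (-3 - (-1)·0.000 - (-2)·0.000 - (3)·0.000) / (-10) = 0.300
Iteration 2:
  x_1 = (-1 - (2)·-0.714 - (4)·-0.455 - (-2)·0.300) / (11) = 0.259
  x_2 = (-5 - (-2)·-0.091 - (-3)·-0.455 - (1)·0.300) / (7) = -0.978
  x_3 = (-5 - (4)·-0.091 - (-2)·-0.714 - (-3)·0.300) / (11) = -0.469
  x_4 = (-3 - (-1)·-0.091 - (-2)·-0.714 - (3)·-0.455) / (-10) = 0.315
Residual b − A·x = (0.613, 0.642, -1.888, -0.140)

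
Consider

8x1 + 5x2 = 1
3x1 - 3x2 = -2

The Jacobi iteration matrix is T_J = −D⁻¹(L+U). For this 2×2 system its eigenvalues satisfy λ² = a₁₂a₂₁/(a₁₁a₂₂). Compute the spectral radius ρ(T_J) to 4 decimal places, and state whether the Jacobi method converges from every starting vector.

0.7906

a₁₂a₂₁/(a₁₁a₂₂) = (5)·(3) / ((8)·(-3)) = -0.625000
ρ = √|-0.625000| = √0.625000 = 0.7906
ρ < 1, so Jacobi converges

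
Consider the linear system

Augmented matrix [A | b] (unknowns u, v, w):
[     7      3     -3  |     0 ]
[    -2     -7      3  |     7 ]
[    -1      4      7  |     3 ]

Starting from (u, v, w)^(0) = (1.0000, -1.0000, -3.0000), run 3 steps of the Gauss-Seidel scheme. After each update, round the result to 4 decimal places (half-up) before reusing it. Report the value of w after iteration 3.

Iteration 1:
  u = (0 - (3)·-1.0000 - (-3)·-3.0000) / (7) = -0.8571
  v = (7 - (-2)·-0.8571 - (3)·-3.0000) / (-7) = -2.0408
  w = (3 - (-1)·-0.8571 - (4)·-2.0408) / (7) = 1.4723
Iteration 2:
  u = (0 - (3)·-2.0408 - (-3)·1.4723) / (7) = 1.5056
  v = (7 - (-2)·1.5056 - (3)·1.4723) / (-7) = -0.7992
  w = (3 - (-1)·1.5056 - (4)·-0.7992) / (7) = 1.1003
Iteration 3:
  u = (0 - (3)·-0.7992 - (-3)·1.1003) / (7) = 0.8141
  v = (7 - (-2)·0.8141 - (3)·1.1003) / (-7) = -0.7610
  w = (3 - (-1)·0.8141 - (4)·-0.7610) / (7) = 0.9797

0.9797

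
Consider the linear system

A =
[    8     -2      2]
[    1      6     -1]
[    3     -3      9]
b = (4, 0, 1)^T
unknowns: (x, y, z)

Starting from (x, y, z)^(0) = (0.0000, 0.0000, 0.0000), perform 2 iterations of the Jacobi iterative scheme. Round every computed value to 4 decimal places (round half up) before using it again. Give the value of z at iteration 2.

-0.0556

Iteration 1:
  x = (4 - (-2)·0.0000 - (2)·0.0000) / (8) = 0.5000
  y = (0 - (1)·0.0000 - (-1)·0.0000) / (6) = 0.0000
  z = (1 - (3)·0.0000 - (-3)·0.0000) / (9) = 0.1111
Iteration 2:
  x = (4 - (-2)·0.0000 - (2)·0.1111) / (8) = 0.4722
  y = (0 - (1)·0.5000 - (-1)·0.1111) / (6) = -0.0648
  z = (1 - (3)·0.5000 - (-3)·0.0000) / (9) = -0.0556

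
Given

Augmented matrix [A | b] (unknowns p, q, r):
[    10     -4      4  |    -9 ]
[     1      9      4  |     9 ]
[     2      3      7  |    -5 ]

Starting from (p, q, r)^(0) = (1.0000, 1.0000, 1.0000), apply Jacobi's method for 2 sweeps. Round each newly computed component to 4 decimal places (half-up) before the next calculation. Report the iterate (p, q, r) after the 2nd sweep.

Iteration 1:
  p = (-9 - (-4)·1.0000 - (4)·1.0000) / (10) = -0.9000
  q = (9 - (1)·1.0000 - (4)·1.0000) / (9) = 0.4444
  r = (-5 - (2)·1.0000 - (3)·1.0000) / (7) = -1.4286
Iteration 2:
  p = (-9 - (-4)·0.4444 - (4)·-1.4286) / (10) = -0.1508
  q = (9 - (1)·-0.9000 - (4)·-1.4286) / (9) = 1.7349
  r = (-5 - (2)·-0.9000 - (3)·0.4444) / (7) = -0.6476

(-0.1508, 1.7349, -0.6476)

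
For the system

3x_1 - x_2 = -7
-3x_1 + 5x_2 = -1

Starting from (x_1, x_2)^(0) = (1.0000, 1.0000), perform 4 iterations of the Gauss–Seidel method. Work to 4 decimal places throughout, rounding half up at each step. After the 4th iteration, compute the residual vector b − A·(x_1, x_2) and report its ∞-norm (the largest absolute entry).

0.0192

Iteration 1:
  x_1 = (-7 - (-1)·1.0000) / (3) = -2.0000
  x_2 = (-1 - (-3)·-2.0000) / (5) = -1.4000
Iteration 2:
  x_1 = (-7 - (-1)·-1.4000) / (3) = -2.8000
  x_2 = (-1 - (-3)·-2.8000) / (5) = -1.8800
Iteration 3:
  x_1 = (-7 - (-1)·-1.8800) / (3) = -2.9600
  x_2 = (-1 - (-3)·-2.9600) / (5) = -1.9760
Iteration 4:
  x_1 = (-7 - (-1)·-1.9760) / (3) = -2.9920
  x_2 = (-1 - (-3)·-2.9920) / (5) = -1.9952
Residual b − A·x = (-0.0192, 0.0000); ∞-norm = 0.0192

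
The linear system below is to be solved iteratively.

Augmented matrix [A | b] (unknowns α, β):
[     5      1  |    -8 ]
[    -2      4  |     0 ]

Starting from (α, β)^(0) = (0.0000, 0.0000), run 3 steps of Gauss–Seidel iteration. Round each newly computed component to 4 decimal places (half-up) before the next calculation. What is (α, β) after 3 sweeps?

Iteration 1:
  α = (-8 - (1)·0.0000) / (5) = -1.6000
  β = (0 - (-2)·-1.6000) / (4) = -0.8000
Iteration 2:
  α = (-8 - (1)·-0.8000) / (5) = -1.4400
  β = (0 - (-2)·-1.4400) / (4) = -0.7200
Iteration 3:
  α = (-8 - (1)·-0.7200) / (5) = -1.4560
  β = (0 - (-2)·-1.4560) / (4) = -0.7280

(-1.4560, -0.7280)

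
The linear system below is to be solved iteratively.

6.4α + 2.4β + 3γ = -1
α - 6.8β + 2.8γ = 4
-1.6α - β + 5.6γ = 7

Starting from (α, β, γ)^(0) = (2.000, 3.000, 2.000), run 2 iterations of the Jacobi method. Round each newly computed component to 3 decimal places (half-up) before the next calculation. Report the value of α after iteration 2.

-1.459

Iteration 1:
  α = (-1 - (2.4)·3.000 - (3)·2.000) / (6.4) = -2.219
  β = (4 - (1)·2.000 - (2.8)·2.000) / (-6.8) = 0.529
  γ = (7 - (-1.6)·2.000 - (-1)·3.000) / (5.6) = 2.357
Iteration 2:
  α = (-1 - (2.4)·0.529 - (3)·2.357) / (6.4) = -1.459
  β = (4 - (1)·-2.219 - (2.8)·2.357) / (-6.8) = 0.056
  γ = (7 - (-1.6)·-2.219 - (-1)·0.529) / (5.6) = 0.710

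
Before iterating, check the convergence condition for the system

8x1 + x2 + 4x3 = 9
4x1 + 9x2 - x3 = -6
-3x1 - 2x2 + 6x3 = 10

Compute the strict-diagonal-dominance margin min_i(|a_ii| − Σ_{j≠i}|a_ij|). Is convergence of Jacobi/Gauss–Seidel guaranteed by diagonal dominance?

row 1: |8| − (1+4) = 3
row 2: |9| − (4+1) = 4
row 3: |6| − (3+2) = 1
minimum over rows = 1 → strictly diagonally dominant (convergence guaranteed)

1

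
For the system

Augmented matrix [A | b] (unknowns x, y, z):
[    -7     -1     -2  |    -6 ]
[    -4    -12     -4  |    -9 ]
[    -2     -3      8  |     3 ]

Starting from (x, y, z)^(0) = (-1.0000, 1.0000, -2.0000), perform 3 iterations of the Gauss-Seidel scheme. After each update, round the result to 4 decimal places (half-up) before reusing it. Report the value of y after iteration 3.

Iteration 1:
  x = (-6 - (-1)·1.0000 - (-2)·-2.0000) / (-7) = 1.2857
  y = (-9 - (-4)·1.2857 - (-4)·-2.0000) / (-12) = 0.9881
  z = (3 - (-2)·1.2857 - (-3)·0.9881) / (8) = 1.0670
Iteration 2:
  x = (-6 - (-1)·0.9881 - (-2)·1.0670) / (-7) = 0.4111
  y = (-9 - (-4)·0.4111 - (-4)·1.0670) / (-12) = 0.2573
  z = (3 - (-2)·0.4111 - (-3)·0.2573) / (8) = 0.5743
Iteration 3:
  x = (-6 - (-1)·0.2573 - (-2)·0.5743) / (-7) = 0.6563
  y = (-9 - (-4)·0.6563 - (-4)·0.5743) / (-12) = 0.3398
  z = (3 - (-2)·0.6563 - (-3)·0.3398) / (8) = 0.6665

0.3398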